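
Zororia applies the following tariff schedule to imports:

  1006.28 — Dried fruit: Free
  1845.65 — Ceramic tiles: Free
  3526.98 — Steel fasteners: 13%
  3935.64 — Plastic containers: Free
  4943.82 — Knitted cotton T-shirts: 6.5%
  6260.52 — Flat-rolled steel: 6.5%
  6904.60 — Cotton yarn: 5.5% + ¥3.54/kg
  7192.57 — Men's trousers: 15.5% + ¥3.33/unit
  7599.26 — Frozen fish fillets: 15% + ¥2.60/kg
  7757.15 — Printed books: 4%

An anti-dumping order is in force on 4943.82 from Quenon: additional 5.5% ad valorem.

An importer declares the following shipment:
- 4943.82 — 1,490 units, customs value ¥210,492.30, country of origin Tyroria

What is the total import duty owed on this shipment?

¥13,682.00

Line 1 (4943.82, Tyroria, 1,490 units, ¥210,492.30):
Base rate for 4943.82 is 6.5%.
The additional-duty order on 4943.82 targets Quenon, not Tyroria; it does not apply.
Duty = ¥210,492.30 × 6.5% = ¥13,682.00.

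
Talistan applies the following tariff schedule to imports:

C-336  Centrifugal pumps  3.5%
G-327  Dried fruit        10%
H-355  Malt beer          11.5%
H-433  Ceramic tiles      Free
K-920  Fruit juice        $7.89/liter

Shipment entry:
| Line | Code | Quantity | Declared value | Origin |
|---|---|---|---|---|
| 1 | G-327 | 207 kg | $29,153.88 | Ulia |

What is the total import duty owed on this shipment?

$2,915.39

Line 1 (G-327, Ulia, 207 kg, $29,153.88):
Base rate for G-327 is 10%.
Duty = $29,153.88 × 10% = $2,915.39.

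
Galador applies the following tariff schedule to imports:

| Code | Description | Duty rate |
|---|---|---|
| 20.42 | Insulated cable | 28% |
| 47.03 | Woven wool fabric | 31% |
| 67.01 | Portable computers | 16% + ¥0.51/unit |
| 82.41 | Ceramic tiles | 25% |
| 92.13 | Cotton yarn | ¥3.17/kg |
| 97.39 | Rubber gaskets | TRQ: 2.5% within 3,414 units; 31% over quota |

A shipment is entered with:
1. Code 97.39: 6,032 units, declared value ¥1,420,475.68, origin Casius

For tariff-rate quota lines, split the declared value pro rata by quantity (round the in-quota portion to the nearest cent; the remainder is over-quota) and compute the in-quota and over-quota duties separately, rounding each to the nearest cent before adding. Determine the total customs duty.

Line 1 (97.39, Casius, 6,032 units, ¥1,420,475.68):
Code 97.39 is under a tariff-rate quota (threshold 3,414 units). In-quota: 3,414 units at 2.5%; over-quota: 2,618 units at 31%.
Pro-rata value split: in-quota = ¥1,420,475.68 × 3,414/6,032 = ¥803,962.86; over-quota = ¥1,420,475.68 − ¥803,962.86 = ¥616,512.82.
In-quota duty = ¥803,962.86 × 2.5% = ¥20,099.07. Over-quota duty = ¥616,512.82 × 31% = ¥191,118.97.
Line duty = ¥20,099.07 + ¥191,118.97 = ¥211,218.04.

¥211,218.04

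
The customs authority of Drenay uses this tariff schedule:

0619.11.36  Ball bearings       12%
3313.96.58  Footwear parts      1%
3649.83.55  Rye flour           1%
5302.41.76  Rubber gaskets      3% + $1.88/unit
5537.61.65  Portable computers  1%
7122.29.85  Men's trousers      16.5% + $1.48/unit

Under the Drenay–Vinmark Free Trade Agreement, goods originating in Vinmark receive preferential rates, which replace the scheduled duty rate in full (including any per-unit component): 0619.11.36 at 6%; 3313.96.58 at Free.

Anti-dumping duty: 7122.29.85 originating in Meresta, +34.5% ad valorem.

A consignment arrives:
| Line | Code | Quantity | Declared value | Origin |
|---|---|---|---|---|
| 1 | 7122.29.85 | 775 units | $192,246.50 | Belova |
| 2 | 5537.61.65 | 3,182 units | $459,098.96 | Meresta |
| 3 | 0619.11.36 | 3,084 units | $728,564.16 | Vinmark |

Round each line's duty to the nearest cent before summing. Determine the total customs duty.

$81,172.51

Line 1 (7122.29.85, Belova, 775 units, $192,246.50):
Base rate for 7122.29.85 is 16.5% + $1.48/unit.
The additional-duty order on 7122.29.85 targets Meresta, not Belova; it does not apply.
Duty = $192,246.50 × 16.5% + 775 × $1.48 = $32,867.67.
Line 2 (5537.61.65, Meresta, 3,182 units, $459,098.96):
Base rate for 5537.61.65 is 1%.
Duty = $459,098.96 × 1% = $4,590.99.
Line 3 (0619.11.36, Vinmark, 3,084 units, $728,564.16):
Base rate for 0619.11.36 is 12%.
Origin Vinmark qualifies under the Drenay–Vinmark agreement and 0619.11.36 is covered: preferential rate 6% applies instead.
Duty = $728,564.16 × 6% = $43,713.85.
Total = $32,867.67 + $4,590.99 + $43,713.85 = $81,172.51.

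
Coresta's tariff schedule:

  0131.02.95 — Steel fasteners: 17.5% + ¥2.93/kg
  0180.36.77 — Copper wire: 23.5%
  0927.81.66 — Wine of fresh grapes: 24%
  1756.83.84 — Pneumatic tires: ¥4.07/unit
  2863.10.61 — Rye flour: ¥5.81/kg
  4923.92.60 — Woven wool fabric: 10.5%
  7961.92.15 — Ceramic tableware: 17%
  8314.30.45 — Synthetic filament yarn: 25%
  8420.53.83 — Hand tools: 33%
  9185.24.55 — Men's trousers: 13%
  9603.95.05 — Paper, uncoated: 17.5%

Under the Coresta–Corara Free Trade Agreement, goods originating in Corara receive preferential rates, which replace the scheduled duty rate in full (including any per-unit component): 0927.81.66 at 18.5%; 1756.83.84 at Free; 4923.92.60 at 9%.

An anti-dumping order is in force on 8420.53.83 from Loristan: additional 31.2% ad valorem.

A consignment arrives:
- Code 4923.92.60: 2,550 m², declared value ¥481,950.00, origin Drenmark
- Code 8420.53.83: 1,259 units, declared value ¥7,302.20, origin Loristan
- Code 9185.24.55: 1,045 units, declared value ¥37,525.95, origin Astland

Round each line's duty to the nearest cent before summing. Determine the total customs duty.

¥60,171.13

Line 1 (4923.92.60, Drenmark, 2,550 m², ¥481,950.00):
Base rate for 4923.92.60 is 10.5%.
4923.92.60 has an FTA preferential rate, but origin Drenmark is not Corara; base rate stands.
Duty = ¥481,950.00 × 10.5% = ¥50,604.75.
Line 2 (8420.53.83, Loristan, 1,259 units, ¥7,302.20):
Base rate for 8420.53.83 is 33%.
Additional duty on 8420.53.83 from Loristan: +31.2%. Applied ad valorem rate: 33% + 31.2% = 64.2%.
Duty = ¥7,302.20 × 64.2% = ¥4,688.01.
Line 3 (9185.24.55, Astland, 1,045 units, ¥37,525.95):
Base rate for 9185.24.55 is 13%.
Duty = ¥37,525.95 × 13% = ¥4,878.37.
Total = ¥50,604.75 + ¥4,688.01 + ¥4,878.37 = ¥60,171.13.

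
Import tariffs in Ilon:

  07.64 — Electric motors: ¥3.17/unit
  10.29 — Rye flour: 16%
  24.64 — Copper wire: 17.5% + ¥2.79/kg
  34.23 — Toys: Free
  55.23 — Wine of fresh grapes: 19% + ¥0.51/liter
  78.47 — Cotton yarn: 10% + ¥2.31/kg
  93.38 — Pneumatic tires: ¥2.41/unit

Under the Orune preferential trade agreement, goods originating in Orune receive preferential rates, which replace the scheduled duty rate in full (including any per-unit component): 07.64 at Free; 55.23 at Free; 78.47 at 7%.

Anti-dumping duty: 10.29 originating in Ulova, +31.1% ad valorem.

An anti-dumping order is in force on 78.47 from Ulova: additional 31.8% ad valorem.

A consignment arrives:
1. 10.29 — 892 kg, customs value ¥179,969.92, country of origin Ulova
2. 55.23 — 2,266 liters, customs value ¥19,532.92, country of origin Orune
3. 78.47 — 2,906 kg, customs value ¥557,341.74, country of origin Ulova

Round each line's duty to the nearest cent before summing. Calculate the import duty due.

Line 1 (10.29, Ulova, 892 kg, ¥179,969.92):
Base rate for 10.29 is 16%.
Additional duty on 10.29 from Ulova: +31.1%. Applied ad valorem rate: 16% + 31.1% = 47.1%.
Duty = ¥179,969.92 × 47.1% = ¥84,765.83.
Line 2 (55.23, Orune, 2,266 liters, ¥19,532.92):
Base rate for 55.23 is 19% + ¥0.51/liter.
Origin Orune qualifies under the Ilon–Orune agreement and 55.23 is covered: preferential rate Free applies instead.
Duty = ¥19,532.92 × 0% = ¥0.00.
Line 3 (78.47, Ulova, 2,906 kg, ¥557,341.74):
Base rate for 78.47 is 10% + ¥2.31/kg.
78.47 has an FTA preferential rate, but origin Ulova is not Orune; base rate stands.
Additional duty on 78.47 from Ulova: +31.8%. Applied ad valorem rate: 10% + 31.8% = 41.8%.
Duty = ¥557,341.74 × 41.8% + 2,906 × ¥2.31 = ¥239,681.71.
Total = ¥84,765.83 + ¥0.00 + ¥239,681.71 = ¥324,447.54.

¥324,447.54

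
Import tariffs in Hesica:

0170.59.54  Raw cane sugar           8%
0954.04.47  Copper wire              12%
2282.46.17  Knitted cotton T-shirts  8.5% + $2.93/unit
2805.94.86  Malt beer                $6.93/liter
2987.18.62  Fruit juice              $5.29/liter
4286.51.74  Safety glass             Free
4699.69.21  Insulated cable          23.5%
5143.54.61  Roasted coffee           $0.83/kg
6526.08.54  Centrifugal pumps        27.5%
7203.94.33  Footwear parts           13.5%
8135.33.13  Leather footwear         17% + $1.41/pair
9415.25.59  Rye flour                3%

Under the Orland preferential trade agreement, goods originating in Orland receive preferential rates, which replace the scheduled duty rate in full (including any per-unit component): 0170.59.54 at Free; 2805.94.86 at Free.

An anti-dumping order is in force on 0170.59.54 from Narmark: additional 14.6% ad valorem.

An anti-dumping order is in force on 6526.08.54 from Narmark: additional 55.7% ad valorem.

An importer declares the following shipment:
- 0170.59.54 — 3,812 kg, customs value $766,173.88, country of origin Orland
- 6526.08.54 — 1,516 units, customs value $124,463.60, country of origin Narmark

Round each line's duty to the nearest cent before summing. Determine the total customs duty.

Line 1 (0170.59.54, Orland, 3,812 kg, $766,173.88):
Base rate for 0170.59.54 is 8%.
Origin Orland qualifies under the Hesica–Orland agreement and 0170.59.54 is covered: preferential rate Free applies instead.
The additional-duty order on 0170.59.54 targets Narmark, not Orland; it does not apply.
Duty = $766,173.88 × 0% = $0.00.
Line 2 (6526.08.54, Narmark, 1,516 units, $124,463.60):
Base rate for 6526.08.54 is 27.5%.
Additional duty on 6526.08.54 from Narmark: +55.7%. Applied ad valorem rate: 27.5% + 55.7% = 83.2%.
Duty = $124,463.60 × 83.2% = $103,553.72.
Total = $0.00 + $103,553.72 = $103,553.72.

$103,553.72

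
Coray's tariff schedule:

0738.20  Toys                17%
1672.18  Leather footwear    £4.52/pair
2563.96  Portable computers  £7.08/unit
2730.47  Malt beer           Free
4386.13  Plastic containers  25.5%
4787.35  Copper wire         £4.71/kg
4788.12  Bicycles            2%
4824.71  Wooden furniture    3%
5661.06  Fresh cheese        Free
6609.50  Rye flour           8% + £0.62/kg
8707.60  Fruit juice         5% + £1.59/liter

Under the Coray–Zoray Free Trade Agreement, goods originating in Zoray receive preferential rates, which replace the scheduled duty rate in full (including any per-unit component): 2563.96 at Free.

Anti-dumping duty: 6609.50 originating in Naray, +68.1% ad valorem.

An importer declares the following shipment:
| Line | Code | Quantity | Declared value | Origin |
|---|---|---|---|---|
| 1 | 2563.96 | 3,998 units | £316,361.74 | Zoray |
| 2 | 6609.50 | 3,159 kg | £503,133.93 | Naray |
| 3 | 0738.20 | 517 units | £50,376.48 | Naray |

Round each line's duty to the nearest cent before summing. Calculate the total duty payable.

£393,407.50

Line 1 (2563.96, Zoray, 3,998 units, £316,361.74):
Base rate for 2563.96 is £7.08/unit.
Origin Zoray qualifies under the Coray–Zoray agreement and 2563.96 is covered: preferential rate Free applies instead.
Duty = £316,361.74 × 0% = £0.00.
Line 2 (6609.50, Naray, 3,159 kg, £503,133.93):
Base rate for 6609.50 is 8% + £0.62/kg.
Additional duty on 6609.50 from Naray: +68.1%. Applied ad valorem rate: 8% + 68.1% = 76.1%.
Duty = £503,133.93 × 76.1% + 3,159 × £0.62 = £384,843.50.
Line 3 (0738.20, Naray, 517 units, £50,376.48):
Base rate for 0738.20 is 17%.
Duty = £50,376.48 × 17% = £8,564.00.
Total = £0.00 + £384,843.50 + £8,564.00 = £393,407.50.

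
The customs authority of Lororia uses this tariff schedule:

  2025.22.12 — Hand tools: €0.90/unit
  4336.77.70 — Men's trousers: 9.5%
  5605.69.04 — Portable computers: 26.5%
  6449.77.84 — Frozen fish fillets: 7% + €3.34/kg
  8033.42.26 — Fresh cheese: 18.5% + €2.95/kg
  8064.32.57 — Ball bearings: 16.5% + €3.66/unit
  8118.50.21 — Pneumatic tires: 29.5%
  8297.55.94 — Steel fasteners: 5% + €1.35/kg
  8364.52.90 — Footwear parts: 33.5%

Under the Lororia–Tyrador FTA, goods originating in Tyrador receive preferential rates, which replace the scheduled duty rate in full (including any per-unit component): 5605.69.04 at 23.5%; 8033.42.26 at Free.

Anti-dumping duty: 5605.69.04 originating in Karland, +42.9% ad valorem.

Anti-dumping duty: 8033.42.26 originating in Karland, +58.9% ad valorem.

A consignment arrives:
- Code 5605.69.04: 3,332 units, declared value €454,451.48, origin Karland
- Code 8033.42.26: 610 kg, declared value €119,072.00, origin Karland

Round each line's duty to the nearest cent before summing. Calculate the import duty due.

€409,350.56

Line 1 (5605.69.04, Karland, 3,332 units, €454,451.48):
Base rate for 5605.69.04 is 26.5%.
5605.69.04 has an FTA preferential rate, but origin Karland is not Tyrador; base rate stands.
Additional duty on 5605.69.04 from Karland: +42.9%. Applied ad valorem rate: 26.5% + 42.9% = 69.4%.
Duty = €454,451.48 × 69.4% = €315,389.33.
Line 2 (8033.42.26, Karland, 610 kg, €119,072.00):
Base rate for 8033.42.26 is 18.5% + €2.95/kg.
8033.42.26 has an FTA preferential rate, but origin Karland is not Tyrador; base rate stands.
Additional duty on 8033.42.26 from Karland: +58.9%. Applied ad valorem rate: 18.5% + 58.9% = 77.4%.
Duty = €119,072.00 × 77.4% + 610 × €2.95 = €93,961.23.
Total = €315,389.33 + €93,961.23 = €409,350.56.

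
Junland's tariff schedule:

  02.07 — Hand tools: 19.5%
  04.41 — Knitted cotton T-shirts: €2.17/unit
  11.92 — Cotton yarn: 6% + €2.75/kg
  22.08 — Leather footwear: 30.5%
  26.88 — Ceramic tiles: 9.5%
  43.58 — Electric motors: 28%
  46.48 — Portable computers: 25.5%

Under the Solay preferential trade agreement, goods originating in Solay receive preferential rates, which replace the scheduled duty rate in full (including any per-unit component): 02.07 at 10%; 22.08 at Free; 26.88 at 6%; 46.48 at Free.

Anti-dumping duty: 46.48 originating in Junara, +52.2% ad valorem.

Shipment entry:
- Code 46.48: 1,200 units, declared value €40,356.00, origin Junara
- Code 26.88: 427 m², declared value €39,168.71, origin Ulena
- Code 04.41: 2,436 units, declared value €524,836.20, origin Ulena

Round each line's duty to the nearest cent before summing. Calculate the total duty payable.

€40,363.76

Line 1 (46.48, Junara, 1,200 units, €40,356.00):
Base rate for 46.48 is 25.5%.
46.48 has an FTA preferential rate, but origin Junara is not Solay; base rate stands.
Additional duty on 46.48 from Junara: +52.2%. Applied ad valorem rate: 25.5% + 52.2% = 77.7%.
Duty = €40,356.00 × 77.7% = €31,356.61.
Line 2 (26.88, Ulena, 427 m², €39,168.71):
Base rate for 26.88 is 9.5%.
26.88 has an FTA preferential rate, but origin Ulena is not Solay; base rate stands.
Duty = €39,168.71 × 9.5% = €3,721.03.
Line 3 (04.41, Ulena, 2,436 units, €524,836.20):
Base rate for 04.41 is €2.17/unit.
Duty = 2,436 × €2.17 = €5,286.12.
Total = €31,356.61 + €3,721.03 + €5,286.12 = €40,363.76.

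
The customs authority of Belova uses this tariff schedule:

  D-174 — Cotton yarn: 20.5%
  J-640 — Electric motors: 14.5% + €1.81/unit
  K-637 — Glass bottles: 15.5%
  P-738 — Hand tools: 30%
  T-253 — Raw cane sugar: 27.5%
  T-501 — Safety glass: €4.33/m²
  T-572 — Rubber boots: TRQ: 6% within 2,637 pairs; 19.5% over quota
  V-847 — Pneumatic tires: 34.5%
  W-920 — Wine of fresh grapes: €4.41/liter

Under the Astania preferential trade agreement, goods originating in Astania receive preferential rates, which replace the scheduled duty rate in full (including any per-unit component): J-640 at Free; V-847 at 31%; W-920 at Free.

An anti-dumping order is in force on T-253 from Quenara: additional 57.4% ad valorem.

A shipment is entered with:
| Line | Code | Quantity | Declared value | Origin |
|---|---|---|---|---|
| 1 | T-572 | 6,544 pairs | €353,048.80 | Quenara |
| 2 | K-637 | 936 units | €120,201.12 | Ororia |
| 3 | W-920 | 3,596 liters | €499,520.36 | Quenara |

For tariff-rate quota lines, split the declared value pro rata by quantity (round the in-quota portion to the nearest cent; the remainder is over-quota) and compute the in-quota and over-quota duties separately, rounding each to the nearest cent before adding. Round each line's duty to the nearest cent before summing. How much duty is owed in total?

Line 1 (T-572, Quenara, 6,544 pairs, €353,048.80):
Code T-572 is under a tariff-rate quota (threshold 2,637 pairs). In-quota: 2,637 pairs at 6%; over-quota: 3,907 pairs at 19.5%.
Pro-rata value split: in-quota = €353,048.80 × 2,637/6,544 = €142,266.15; over-quota = €353,048.80 − €142,266.15 = €210,782.65.
In-quota duty = €142,266.15 × 6% = €8,535.97. Over-quota duty = €210,782.65 × 19.5% = €41,102.62.
Line duty = €8,535.97 + €41,102.62 = €49,638.59.
Line 2 (K-637, Ororia, 936 units, €120,201.12):
Base rate for K-637 is 15.5%.
Duty = €120,201.12 × 15.5% = €18,631.17.
Line 3 (W-920, Quenara, 3,596 liters, €499,520.36):
Base rate for W-920 is €4.41/liter.
W-920 has an FTA preferential rate, but origin Quenara is not Astania; base rate stands.
Duty = 3,596 × €4.41 = €15,858.36.
Total = €49,638.59 + €18,631.17 + €15,858.36 = €84,128.12.

€84,128.12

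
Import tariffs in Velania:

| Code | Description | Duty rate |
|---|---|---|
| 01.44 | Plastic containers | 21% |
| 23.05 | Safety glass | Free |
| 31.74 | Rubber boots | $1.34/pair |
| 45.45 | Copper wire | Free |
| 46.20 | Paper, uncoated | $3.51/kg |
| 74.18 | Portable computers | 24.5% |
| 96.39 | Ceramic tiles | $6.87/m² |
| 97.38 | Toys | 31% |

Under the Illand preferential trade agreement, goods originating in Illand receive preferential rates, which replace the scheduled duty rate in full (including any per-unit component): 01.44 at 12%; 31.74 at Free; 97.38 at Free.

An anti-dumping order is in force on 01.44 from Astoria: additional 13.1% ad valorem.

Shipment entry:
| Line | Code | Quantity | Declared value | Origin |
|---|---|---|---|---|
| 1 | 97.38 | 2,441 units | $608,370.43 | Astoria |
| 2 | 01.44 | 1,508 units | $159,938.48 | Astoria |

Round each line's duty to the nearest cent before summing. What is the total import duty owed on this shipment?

$243,133.85

Line 1 (97.38, Astoria, 2,441 units, $608,370.43):
Base rate for 97.38 is 31%.
97.38 has an FTA preferential rate, but origin Astoria is not Illand; base rate stands.
Duty = $608,370.43 × 31% = $188,594.83.
Line 2 (01.44, Astoria, 1,508 units, $159,938.48):
Base rate for 01.44 is 21%.
01.44 has an FTA preferential rate, but origin Astoria is not Illand; base rate stands.
Additional duty on 01.44 from Astoria: +13.1%. Applied ad valorem rate: 21% + 13.1% = 34.1%.
Duty = $159,938.48 × 34.1% = $54,539.02.
Total = $188,594.83 + $54,539.02 = $243,133.85.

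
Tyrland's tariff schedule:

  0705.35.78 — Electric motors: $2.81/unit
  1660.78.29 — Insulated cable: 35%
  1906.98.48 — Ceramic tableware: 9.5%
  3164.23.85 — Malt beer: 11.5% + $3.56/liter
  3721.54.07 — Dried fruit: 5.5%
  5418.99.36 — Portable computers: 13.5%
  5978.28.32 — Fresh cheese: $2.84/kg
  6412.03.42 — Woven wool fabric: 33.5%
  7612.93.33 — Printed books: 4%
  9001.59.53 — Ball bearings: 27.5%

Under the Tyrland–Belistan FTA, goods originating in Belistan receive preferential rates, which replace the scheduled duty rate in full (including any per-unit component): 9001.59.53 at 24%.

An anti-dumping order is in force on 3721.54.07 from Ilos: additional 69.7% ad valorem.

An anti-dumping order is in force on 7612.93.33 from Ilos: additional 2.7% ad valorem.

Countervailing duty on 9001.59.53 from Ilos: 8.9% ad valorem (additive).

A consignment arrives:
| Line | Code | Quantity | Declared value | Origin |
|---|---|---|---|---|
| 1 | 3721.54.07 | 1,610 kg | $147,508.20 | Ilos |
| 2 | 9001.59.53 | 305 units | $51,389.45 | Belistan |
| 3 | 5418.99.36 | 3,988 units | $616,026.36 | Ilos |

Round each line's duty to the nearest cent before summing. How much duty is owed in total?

$206,423.20

Line 1 (3721.54.07, Ilos, 1,610 kg, $147,508.20):
Base rate for 3721.54.07 is 5.5%.
Additional duty on 3721.54.07 from Ilos: +69.7%. Applied ad valorem rate: 5.5% + 69.7% = 75.2%.
Duty = $147,508.20 × 75.2% = $110,926.17.
Line 2 (9001.59.53, Belistan, 305 units, $51,389.45):
Base rate for 9001.59.53 is 27.5%.
Origin Belistan qualifies under the Tyrland–Belistan agreement and 9001.59.53 is covered: preferential rate 24% applies instead.
The additional-duty order on 9001.59.53 targets Ilos, not Belistan; it does not apply.
Duty = $51,389.45 × 24% = $12,333.47.
Line 3 (5418.99.36, Ilos, 3,988 units, $616,026.36):
Base rate for 5418.99.36 is 13.5%.
Duty = $616,026.36 × 13.5% = $83,163.56.
Total = $110,926.17 + $12,333.47 + $83,163.56 = $206,423.20.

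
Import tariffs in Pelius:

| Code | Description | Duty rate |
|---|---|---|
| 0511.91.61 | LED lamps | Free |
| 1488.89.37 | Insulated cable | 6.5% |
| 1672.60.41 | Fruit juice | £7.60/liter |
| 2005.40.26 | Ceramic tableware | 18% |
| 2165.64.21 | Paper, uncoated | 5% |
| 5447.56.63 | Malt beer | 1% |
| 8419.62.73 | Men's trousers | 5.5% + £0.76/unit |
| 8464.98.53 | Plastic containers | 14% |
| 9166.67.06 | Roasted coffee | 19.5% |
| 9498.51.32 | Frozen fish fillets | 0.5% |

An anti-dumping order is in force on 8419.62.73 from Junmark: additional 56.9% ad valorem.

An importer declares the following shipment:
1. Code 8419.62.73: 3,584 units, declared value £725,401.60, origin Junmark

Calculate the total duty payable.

£455,374.44

Line 1 (8419.62.73, Junmark, 3,584 units, £725,401.60):
Base rate for 8419.62.73 is 5.5% + £0.76/unit.
Additional duty on 8419.62.73 from Junmark: +56.9%. Applied ad valorem rate: 5.5% + 56.9% = 62.4%.
Duty = £725,401.60 × 62.4% + 3,584 × £0.76 = £455,374.44.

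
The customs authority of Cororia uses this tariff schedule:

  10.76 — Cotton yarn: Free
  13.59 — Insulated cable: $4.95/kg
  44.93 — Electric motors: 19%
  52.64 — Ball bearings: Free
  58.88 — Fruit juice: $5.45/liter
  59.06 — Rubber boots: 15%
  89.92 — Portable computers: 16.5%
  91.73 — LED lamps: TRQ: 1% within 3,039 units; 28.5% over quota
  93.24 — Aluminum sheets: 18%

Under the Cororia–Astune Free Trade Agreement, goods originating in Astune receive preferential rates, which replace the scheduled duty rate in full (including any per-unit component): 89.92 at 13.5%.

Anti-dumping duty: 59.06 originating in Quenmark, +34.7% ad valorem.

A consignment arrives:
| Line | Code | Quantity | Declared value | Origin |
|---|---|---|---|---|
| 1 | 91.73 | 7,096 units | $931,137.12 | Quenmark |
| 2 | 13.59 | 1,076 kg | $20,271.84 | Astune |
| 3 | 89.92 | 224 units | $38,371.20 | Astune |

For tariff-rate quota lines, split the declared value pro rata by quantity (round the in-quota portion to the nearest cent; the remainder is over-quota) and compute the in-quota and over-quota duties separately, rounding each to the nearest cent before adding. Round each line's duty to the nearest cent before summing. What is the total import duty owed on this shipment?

Line 1 (91.73, Quenmark, 7,096 units, $931,137.12):
Code 91.73 is under a tariff-rate quota (threshold 3,039 units). In-quota: 3,039 units at 1%; over-quota: 4,057 units at 28.5%.
Pro-rata value split: in-quota = $931,137.12 × 3,039/7,096 = $398,777.58; over-quota = $931,137.12 − $398,777.58 = $532,359.54.
In-quota duty = $398,777.58 × 1% = $3,987.78. Over-quota duty = $532,359.54 × 28.5% = $151,722.47.
Line duty = $3,987.78 + $151,722.47 = $155,710.25.
Line 2 (13.59, Astune, 1,076 kg, $20,271.84):
Base rate for 13.59 is $4.95/kg.
Origin Astune is the FTA partner but 13.59 is not on the preference list; base rate stands.
Duty = 1,076 × $4.95 = $5,326.20.
Line 3 (89.92, Astune, 224 units, $38,371.20):
Base rate for 89.92 is 16.5%.
Origin Astune qualifies under the Cororia–Astune agreement and 89.92 is covered: preferential rate 13.5% applies instead.
Duty = $38,371.20 × 13.5% = $5,180.11.
Total = $155,710.25 + $5,326.20 + $5,180.11 = $166,216.56.

$166,216.56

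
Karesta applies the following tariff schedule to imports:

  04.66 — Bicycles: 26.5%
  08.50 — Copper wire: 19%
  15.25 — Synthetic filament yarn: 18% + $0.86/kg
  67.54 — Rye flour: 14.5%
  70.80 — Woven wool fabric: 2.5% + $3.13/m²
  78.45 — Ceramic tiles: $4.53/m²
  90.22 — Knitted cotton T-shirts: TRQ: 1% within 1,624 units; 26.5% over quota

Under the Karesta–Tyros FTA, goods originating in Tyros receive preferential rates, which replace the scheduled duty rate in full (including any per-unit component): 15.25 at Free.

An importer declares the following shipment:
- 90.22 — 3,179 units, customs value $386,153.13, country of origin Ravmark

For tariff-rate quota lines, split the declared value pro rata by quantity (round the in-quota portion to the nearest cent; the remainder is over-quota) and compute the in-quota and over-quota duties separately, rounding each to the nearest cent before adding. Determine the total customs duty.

Line 1 (90.22, Ravmark, 3,179 units, $386,153.13):
Code 90.22 is under a tariff-rate quota (threshold 1,624 units). In-quota: 1,624 units at 1%; over-quota: 1,555 units at 26.5%.
Pro-rata value split: in-quota = $386,153.13 × 1,624/3,179 = $197,267.28; over-quota = $386,153.13 − $197,267.28 = $188,885.85.
In-quota duty = $197,267.28 × 1% = $1,972.67. Over-quota duty = $188,885.85 × 26.5% = $50,054.75.
Line duty = $1,972.67 + $50,054.75 = $52,027.42.

$52,027.42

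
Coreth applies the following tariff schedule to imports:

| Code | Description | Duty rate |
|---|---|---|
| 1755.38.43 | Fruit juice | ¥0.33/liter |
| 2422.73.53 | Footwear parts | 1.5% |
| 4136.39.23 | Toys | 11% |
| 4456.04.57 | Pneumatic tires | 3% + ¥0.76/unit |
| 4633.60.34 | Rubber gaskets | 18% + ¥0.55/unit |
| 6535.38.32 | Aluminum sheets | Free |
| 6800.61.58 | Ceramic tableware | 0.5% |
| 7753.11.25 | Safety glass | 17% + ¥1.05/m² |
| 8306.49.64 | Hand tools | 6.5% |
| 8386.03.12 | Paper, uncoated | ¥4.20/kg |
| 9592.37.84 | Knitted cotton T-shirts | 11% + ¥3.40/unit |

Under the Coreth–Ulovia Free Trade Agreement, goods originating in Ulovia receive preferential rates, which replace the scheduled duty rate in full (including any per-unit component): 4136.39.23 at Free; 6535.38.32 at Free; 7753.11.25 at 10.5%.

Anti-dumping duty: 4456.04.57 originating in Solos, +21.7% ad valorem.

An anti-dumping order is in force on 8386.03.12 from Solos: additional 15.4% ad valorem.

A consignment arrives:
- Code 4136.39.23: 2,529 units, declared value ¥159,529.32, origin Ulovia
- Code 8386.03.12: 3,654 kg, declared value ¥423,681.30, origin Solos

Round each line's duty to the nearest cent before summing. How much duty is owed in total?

Line 1 (4136.39.23, Ulovia, 2,529 units, ¥159,529.32):
Base rate for 4136.39.23 is 11%.
Origin Ulovia qualifies under the Coreth–Ulovia agreement and 4136.39.23 is covered: preferential rate Free applies instead.
Duty = ¥159,529.32 × 0% = ¥0.00.
Line 2 (8386.03.12, Solos, 3,654 kg, ¥423,681.30):
Base rate for 8386.03.12 is ¥4.20/kg.
Additional duty on 8386.03.12 from Solos: +15.4% ad valorem. Applied ad valorem rate = 15.4%.
Duty = ¥423,681.30 × 15.4% + 3,654 × ¥4.20 = ¥80,593.72.
Total = ¥0.00 + ¥80,593.72 = ¥80,593.72.

¥80,593.72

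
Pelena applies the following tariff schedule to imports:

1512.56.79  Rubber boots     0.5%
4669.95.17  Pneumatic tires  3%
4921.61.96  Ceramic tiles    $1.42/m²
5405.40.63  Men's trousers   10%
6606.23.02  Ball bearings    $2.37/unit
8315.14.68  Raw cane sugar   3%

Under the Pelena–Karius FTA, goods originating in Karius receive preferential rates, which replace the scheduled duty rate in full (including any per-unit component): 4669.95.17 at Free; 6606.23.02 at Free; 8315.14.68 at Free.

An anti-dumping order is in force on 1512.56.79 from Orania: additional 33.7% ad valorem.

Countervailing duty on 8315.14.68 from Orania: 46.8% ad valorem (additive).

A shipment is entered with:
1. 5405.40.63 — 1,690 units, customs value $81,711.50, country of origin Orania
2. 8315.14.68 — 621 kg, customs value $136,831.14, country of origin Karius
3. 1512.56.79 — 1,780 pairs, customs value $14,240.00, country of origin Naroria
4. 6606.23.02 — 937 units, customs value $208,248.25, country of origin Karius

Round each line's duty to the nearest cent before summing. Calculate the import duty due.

$8,242.35

Line 1 (5405.40.63, Orania, 1,690 units, $81,711.50):
Base rate for 5405.40.63 is 10%.
Duty = $81,711.50 × 10% = $8,171.15.
Line 2 (8315.14.68, Karius, 621 kg, $136,831.14):
Base rate for 8315.14.68 is 3%.
Origin Karius qualifies under the Pelena–Karius agreement and 8315.14.68 is covered: preferential rate Free applies instead.
The additional-duty order on 8315.14.68 targets Orania, not Karius; it does not apply.
Duty = $136,831.14 × 0% = $0.00.
Line 3 (1512.56.79, Naroria, 1,780 pairs, $14,240.00):
Base rate for 1512.56.79 is 0.5%.
The additional-duty order on 1512.56.79 targets Orania, not Naroria; it does not apply.
Duty = $14,240.00 × 0.5% = $71.20.
Line 4 (6606.23.02, Karius, 937 units, $208,248.25):
Base rate for 6606.23.02 is $2.37/unit.
Origin Karius qualifies under the Pelena–Karius agreement and 6606.23.02 is covered: preferential rate Free applies instead.
Duty = $208,248.25 × 0% = $0.00.
Total = $8,171.15 + $0.00 + $71.20 + $0.00 = $8,242.35.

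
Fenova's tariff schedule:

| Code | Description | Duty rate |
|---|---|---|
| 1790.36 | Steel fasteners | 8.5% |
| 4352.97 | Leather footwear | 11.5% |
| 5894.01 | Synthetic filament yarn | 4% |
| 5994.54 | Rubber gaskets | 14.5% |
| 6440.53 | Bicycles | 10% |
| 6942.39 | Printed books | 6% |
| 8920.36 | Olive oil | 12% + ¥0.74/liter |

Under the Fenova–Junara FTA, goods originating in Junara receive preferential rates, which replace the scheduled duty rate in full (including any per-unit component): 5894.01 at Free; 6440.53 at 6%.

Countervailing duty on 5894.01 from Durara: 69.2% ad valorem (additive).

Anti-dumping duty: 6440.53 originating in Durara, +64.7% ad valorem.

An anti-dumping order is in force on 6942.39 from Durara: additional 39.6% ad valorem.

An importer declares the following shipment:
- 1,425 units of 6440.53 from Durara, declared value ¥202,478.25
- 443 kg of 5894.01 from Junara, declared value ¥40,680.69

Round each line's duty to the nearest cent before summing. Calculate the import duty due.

Line 1 (6440.53, Durara, 1,425 units, ¥202,478.25):
Base rate for 6440.53 is 10%.
6440.53 has an FTA preferential rate, but origin Durara is not Junara; base rate stands.
Additional duty on 6440.53 from Durara: +64.7%. Applied ad valorem rate: 10% + 64.7% = 74.7%.
Duty = ¥202,478.25 × 74.7% = ¥151,251.25.
Line 2 (5894.01, Junara, 443 kg, ¥40,680.69):
Base rate for 5894.01 is 4%.
Origin Junara qualifies under the Fenova–Junara agreement and 5894.01 is covered: preferential rate Free applies instead.
The additional-duty order on 5894.01 targets Durara, not Junara; it does not apply.
Duty = ¥40,680.69 × 0% = ¥0.00.
Total = ¥151,251.25 + ¥0.00 = ¥151,251.25.

¥151,251.25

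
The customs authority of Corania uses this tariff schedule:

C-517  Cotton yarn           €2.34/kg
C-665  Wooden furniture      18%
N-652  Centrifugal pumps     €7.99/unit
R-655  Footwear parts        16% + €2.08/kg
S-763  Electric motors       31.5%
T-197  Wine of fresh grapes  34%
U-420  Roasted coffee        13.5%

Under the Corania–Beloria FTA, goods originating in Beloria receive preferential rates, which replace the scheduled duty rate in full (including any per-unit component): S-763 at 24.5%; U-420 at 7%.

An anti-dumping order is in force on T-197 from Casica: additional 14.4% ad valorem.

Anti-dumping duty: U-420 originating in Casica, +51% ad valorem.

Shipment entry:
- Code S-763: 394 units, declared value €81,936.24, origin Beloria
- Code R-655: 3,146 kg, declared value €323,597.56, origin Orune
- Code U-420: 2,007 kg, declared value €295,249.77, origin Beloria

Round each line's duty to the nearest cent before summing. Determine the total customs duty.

€99,061.15

Line 1 (S-763, Beloria, 394 units, €81,936.24):
Base rate for S-763 is 31.5%.
Origin Beloria qualifies under the Corania–Beloria agreement and S-763 is covered: preferential rate 24.5% applies instead.
Duty = €81,936.24 × 24.5% = €20,074.38.
Line 2 (R-655, Orune, 3,146 kg, €323,597.56):
Base rate for R-655 is 16% + €2.08/kg.
Duty = €323,597.56 × 16% + 3,146 × €2.08 = €58,319.29.
Line 3 (U-420, Beloria, 2,007 kg, €295,249.77):
Base rate for U-420 is 13.5%.
Origin Beloria qualifies under the Corania–Beloria agreement and U-420 is covered: preferential rate 7% applies instead.
The additional-duty order on U-420 targets Casica, not Beloria; it does not apply.
Duty = €295,249.77 × 7% = €20,667.48.
Total = €20,074.38 + €58,319.29 + €20,667.48 = €99,061.15.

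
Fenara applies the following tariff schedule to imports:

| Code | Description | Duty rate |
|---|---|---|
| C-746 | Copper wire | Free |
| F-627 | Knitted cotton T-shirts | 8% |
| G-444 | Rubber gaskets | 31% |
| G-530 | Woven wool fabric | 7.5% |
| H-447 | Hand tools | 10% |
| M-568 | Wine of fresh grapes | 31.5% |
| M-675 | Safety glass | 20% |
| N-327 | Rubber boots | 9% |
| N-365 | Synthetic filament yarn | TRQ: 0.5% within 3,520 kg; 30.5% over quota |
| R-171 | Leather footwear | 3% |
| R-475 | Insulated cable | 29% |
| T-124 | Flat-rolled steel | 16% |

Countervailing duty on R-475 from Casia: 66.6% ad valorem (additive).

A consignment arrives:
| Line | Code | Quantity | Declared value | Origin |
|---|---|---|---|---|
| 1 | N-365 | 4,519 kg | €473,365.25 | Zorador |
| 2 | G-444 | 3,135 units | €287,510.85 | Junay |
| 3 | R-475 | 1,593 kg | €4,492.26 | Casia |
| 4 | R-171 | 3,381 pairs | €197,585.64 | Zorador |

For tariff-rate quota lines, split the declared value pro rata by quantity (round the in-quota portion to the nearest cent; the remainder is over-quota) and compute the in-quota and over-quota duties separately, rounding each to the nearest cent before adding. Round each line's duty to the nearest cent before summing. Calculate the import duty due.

€133,110.93

Line 1 (N-365, Zorador, 4,519 kg, €473,365.25):
Code N-365 is under a tariff-rate quota (threshold 3,520 kg). In-quota: 3,520 kg at 0.5%; over-quota: 999 kg at 30.5%.
Pro-rata value split: in-quota = €473,365.25 × 3,520/4,519 = €368,720.00; over-quota = €473,365.25 − €368,720.00 = €104,645.25.
In-quota duty = €368,720.00 × 0.5% = €1,843.60. Over-quota duty = €104,645.25 × 30.5% = €31,916.80.
Line duty = €1,843.60 + €31,916.80 = €33,760.40.
Line 2 (G-444, Junay, 3,135 units, €287,510.85):
Base rate for G-444 is 31%.
Duty = €287,510.85 × 31% = €89,128.36.
Line 3 (R-475, Casia, 1,593 kg, €4,492.26):
Base rate for R-475 is 29%.
Additional duty on R-475 from Casia: +66.6%. Applied ad valorem rate: 29% + 66.6% = 95.6%.
Duty = €4,492.26 × 95.6% = €4,294.60.
Line 4 (R-171, Zorador, 3,381 pairs, €197,585.64):
Base rate for R-171 is 3%.
Duty = €197,585.64 × 3% = €5,927.57.
Total = €33,760.40 + €89,128.36 + €4,294.60 + €5,927.57 = €133,110.93.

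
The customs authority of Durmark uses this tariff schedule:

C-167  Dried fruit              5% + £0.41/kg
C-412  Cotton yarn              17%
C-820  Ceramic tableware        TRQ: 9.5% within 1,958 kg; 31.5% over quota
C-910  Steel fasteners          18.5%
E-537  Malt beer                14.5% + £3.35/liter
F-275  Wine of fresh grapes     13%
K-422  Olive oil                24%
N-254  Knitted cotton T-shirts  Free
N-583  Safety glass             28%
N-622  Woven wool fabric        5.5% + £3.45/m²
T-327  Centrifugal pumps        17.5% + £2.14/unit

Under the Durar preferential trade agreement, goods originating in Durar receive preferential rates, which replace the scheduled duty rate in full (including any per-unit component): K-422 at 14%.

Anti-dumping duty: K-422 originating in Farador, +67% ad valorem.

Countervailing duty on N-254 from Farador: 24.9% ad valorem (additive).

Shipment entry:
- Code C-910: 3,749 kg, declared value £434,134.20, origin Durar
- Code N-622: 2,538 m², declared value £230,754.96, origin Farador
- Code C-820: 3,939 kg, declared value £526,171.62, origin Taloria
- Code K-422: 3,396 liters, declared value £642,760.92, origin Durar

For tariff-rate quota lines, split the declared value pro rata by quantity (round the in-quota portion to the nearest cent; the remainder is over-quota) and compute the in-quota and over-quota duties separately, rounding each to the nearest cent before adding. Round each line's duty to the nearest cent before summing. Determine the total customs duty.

£299,952.12

Line 1 (C-910, Durar, 3,749 kg, £434,134.20):
Base rate for C-910 is 18.5%.
Origin Durar is the FTA partner but C-910 is not on the preference list; base rate stands.
Duty = £434,134.20 × 18.5% = £80,314.83.
Line 2 (N-622, Farador, 2,538 m², £230,754.96):
Base rate for N-622 is 5.5% + £3.45/m².
Duty = £230,754.96 × 5.5% + 2,538 × £3.45 = £21,447.62.
Line 3 (C-820, Taloria, 3,939 kg, £526,171.62):
Code C-820 is under a tariff-rate quota (threshold 1,958 kg). In-quota: 1,958 kg at 9.5%; over-quota: 1,981 kg at 31.5%.
Pro-rata value split: in-quota = £526,171.62 × 1,958/3,939 = £261,549.64; over-quota = £526,171.62 − £261,549.64 = £264,621.98.
In-quota duty = £261,549.64 × 9.5% = £24,847.22. Over-quota duty = £264,621.98 × 31.5% = £83,355.92.
Line duty = £24,847.22 + £83,355.92 = £108,203.14.
Line 4 (K-422, Durar, 3,396 liters, £642,760.92):
Base rate for K-422 is 24%.
Origin Durar qualifies under the Durmark–Durar agreement and K-422 is covered: preferential rate 14% applies instead.
The additional-duty order on K-422 targets Farador, not Durar; it does not apply.
Duty = £642,760.92 × 14% = £89,986.53.
Total = £80,314.83 + £21,447.62 + £108,203.14 + £89,986.53 = £299,952.12.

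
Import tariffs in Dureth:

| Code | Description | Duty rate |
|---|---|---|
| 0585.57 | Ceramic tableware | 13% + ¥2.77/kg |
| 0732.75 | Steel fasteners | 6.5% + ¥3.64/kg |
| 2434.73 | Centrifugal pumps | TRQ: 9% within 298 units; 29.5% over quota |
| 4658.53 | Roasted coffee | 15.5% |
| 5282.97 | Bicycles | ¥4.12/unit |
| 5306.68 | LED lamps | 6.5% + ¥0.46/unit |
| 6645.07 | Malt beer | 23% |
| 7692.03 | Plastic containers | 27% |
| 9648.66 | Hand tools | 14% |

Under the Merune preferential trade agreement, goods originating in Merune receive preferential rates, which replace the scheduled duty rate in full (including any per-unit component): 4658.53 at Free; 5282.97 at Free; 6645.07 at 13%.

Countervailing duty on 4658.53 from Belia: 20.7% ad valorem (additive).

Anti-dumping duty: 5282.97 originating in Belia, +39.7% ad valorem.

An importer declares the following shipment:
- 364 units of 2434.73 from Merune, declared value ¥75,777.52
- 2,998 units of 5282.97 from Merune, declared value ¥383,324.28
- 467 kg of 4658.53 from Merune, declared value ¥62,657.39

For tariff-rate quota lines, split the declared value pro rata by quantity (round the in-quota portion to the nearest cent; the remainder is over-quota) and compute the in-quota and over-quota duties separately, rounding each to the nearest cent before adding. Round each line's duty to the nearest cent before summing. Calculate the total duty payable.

¥9,636.65

Line 1 (2434.73, Merune, 364 units, ¥75,777.52):
Code 2434.73 is under a tariff-rate quota (threshold 298 units). In-quota: 298 units at 9%; over-quota: 66 units at 29.5%.
Pro-rata value split: in-quota = ¥75,777.52 × 298/364 = ¥62,037.64; over-quota = ¥75,777.52 − ¥62,037.64 = ¥13,739.88.
In-quota duty = ¥62,037.64 × 9% = ¥5,583.39. Over-quota duty = ¥13,739.88 × 29.5% = ¥4,053.26.
Line duty = ¥5,583.39 + ¥4,053.26 = ¥9,636.65.
Line 2 (5282.97, Merune, 2,998 units, ¥383,324.28):
Base rate for 5282.97 is ¥4.12/unit.
Origin Merune qualifies under the Dureth–Merune agreement and 5282.97 is covered: preferential rate Free applies instead.
The additional-duty order on 5282.97 targets Belia, not Merune; it does not apply.
Duty = ¥383,324.28 × 0% = ¥0.00.
Line 3 (4658.53, Merune, 467 kg, ¥62,657.39):
Base rate for 4658.53 is 15.5%.
Origin Merune qualifies under the Dureth–Merune agreement and 4658.53 is covered: preferential rate Free applies instead.
The additional-duty order on 4658.53 targets Belia, not Merune; it does not apply.
Duty = ¥62,657.39 × 0% = ¥0.00.
Total = ¥9,636.65 + ¥0.00 + ¥0.00 = ¥9,636.65.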